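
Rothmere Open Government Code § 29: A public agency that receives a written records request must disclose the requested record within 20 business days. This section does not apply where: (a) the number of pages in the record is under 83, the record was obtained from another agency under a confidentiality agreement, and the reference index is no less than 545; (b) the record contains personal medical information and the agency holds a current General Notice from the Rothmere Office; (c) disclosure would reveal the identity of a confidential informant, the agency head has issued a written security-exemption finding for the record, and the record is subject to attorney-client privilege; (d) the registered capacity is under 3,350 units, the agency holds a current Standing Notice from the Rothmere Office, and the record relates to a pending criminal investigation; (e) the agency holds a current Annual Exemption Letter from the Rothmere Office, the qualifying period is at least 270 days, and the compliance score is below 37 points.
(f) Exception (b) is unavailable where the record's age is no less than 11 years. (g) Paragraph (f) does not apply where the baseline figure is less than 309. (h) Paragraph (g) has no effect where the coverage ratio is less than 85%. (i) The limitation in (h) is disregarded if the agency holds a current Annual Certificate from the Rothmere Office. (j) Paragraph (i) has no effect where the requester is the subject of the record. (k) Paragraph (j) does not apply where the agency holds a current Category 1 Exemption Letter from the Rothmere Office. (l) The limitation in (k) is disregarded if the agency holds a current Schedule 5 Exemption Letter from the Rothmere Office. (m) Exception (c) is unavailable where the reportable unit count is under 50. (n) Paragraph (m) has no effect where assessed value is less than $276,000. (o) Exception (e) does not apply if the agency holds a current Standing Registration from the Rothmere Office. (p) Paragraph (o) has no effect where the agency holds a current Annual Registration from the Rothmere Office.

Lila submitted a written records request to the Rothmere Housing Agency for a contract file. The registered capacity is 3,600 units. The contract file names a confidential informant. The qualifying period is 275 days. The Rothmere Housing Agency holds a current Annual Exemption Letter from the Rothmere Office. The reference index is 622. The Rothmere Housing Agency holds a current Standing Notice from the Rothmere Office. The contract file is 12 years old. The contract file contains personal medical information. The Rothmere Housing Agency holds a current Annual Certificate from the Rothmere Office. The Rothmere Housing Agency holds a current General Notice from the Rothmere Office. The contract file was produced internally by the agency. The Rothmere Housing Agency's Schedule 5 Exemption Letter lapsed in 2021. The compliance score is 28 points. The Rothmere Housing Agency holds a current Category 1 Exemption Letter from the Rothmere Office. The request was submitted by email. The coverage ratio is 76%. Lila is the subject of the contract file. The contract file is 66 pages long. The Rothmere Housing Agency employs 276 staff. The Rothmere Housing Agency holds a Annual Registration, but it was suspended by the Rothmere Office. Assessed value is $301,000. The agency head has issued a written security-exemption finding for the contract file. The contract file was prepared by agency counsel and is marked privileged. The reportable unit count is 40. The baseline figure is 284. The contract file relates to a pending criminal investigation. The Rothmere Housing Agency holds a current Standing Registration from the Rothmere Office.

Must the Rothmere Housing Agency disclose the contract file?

Exception (a) requires that the record was obtained from another agency under a confidentiality agreement; but the contract file was produced internally, so (a) is unavailable.
Exception (b)'s conditions are all satisfied: the contract file contains personal medical information; a current General Notice is held. Under paragraphs (f)–(l): (f) would limit (b) — the record's age is 12 years, meeting the 11 years threshold — but (g) sets (f) aside: (g) applies — the baseline figure is 284, less than the 309 limit. (h) is triggered (the coverage ratio is 76%, less than the 85% limit), but is overridden by (i): (i) operates against (h): a current Annual Certificate is held. (j) operates (Lila is the subject of the contract file), but is overridden by (k): (k) applies — a current Category 1 Exemption Letter is held. (l), which would lift (k), is not engaged — no current Schedule 5 Exemption Letter is held. Exception (b) stands.
Exception (c)'s conditions are all satisfied: the contract file names a confidential informant; a written security-exemption finding has been issued; the contract file is privileged. But applying paragraphs (m)–(n): (m) operates against (c): the reportable unit count is 40, under the 50 limit. (n), which would lift (m), is not engaged — assessed value is $301,000, not less than $276,000. So (c) is unavailable.
Exception (d) does not apply: the registered capacity is 3,600 units, not under 3,350 units.
Exception (e) is satisfied on its face — a current Annual Exemption Letter is held; the qualifying period is 275 days, meeting the 270 days threshold; the compliance score is 28 points, below the 37 points limit. Turning to paragraphs (o)–(p): (o) operates against (e): a current Standing Registration is held. (p) is not triggered (no current Annual Registration is held), so (o) stands. (e) is therefore removed.

No — exception (b) applies; the Rothmere Housing Agency is not required to disclose the contract file.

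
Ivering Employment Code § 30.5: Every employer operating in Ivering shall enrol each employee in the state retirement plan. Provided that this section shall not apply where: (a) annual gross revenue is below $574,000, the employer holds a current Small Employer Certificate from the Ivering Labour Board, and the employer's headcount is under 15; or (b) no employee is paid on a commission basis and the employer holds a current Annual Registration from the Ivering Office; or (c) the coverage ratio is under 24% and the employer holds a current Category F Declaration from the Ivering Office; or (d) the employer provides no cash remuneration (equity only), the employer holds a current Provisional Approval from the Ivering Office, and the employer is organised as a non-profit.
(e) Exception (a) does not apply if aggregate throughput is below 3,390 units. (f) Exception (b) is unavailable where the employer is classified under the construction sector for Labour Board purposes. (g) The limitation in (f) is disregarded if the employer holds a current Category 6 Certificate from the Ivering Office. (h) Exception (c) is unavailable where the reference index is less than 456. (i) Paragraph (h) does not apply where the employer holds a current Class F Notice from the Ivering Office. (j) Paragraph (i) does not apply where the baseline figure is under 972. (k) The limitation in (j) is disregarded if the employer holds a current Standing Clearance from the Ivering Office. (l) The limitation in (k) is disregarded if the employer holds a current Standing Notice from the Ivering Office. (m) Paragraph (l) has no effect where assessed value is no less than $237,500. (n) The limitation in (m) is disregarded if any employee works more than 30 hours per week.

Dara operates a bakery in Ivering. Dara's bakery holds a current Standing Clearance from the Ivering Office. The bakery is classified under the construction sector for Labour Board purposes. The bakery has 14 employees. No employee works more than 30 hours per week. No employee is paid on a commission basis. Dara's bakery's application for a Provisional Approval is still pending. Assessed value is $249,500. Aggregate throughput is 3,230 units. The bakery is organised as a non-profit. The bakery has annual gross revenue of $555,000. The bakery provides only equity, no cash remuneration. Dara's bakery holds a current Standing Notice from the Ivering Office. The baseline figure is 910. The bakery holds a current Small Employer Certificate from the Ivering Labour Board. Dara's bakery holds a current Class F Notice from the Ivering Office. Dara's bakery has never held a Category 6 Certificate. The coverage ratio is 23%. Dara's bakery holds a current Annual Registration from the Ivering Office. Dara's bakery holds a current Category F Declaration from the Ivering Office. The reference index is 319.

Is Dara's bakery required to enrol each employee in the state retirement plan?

Exception (a) is satisfied on its face — annual gross revenue is $555,000, below the $574,000 limit; a current Small Employer Certificate is held; the employer's headcount is 14, under the 15 limit. However, paragraph (e) must be considered: (e) operates against (a): aggregate throughput is 3,230 units, below the 3,390 units limit. Exception (a) does not apply.
Exception (b) is satisfied on its face — no employee is paid on commission; a current Annual Registration is held. But applying paragraphs (f)–(g): (f) operates against (b): the bakery is classified under the construction sector. (g), which would lift (f), is not engaged — no current Category 6 Certificate is held. (b) is therefore removed.
Exception (c)'s conditions are all satisfied: the coverage ratio is 23%, under the 24% limit; a current Category F Declaration is held. Applying paragraphs (h)–(n): (h) applies (the reference index is 319, less than the 456 limit), but is itself disapplied by (i): (i) operates against (h): a current Class F Notice is held. (j) is triggered (the baseline figure is 910, under the 972 limit), but is itself disapplied by (k): (k) operates — a current Standing Clearance is held. (l) applies (a current Standing Notice is held), but is set aside by (m): (m) operates against (l): assessed value is $249,500, meeting the $237,500 threshold. (n) is not triggered (no employee exceeds 30 hours/week), so (m) stands. Exception (c) stands.
Exception (d) requires that the employer holds a current Provisional Approval from the Ivering Office; but the Provisional Approval is not current, so (d) is unavailable.

No — exception (c) applies; Dara's bakery is not required to enrol each employee in the state retirement plan.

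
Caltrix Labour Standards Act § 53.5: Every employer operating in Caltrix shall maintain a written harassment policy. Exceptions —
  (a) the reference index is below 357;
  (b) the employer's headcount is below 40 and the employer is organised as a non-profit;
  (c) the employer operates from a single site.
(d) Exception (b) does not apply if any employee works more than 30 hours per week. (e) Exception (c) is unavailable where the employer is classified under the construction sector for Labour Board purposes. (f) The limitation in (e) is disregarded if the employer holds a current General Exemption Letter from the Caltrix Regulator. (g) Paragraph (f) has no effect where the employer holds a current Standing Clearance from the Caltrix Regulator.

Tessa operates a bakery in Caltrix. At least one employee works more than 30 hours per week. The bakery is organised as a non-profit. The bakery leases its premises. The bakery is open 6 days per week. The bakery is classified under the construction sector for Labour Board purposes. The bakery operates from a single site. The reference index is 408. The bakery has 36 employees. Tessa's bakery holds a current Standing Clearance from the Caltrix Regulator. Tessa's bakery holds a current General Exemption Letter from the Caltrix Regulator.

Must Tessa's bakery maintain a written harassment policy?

Yes — Tessa's bakery must maintain a written harassment policy.

Exception (a) requires that the reference index is below 357; but the reference index is 408, not below 357, so (a) is unavailable.
Exception (b)'s conditions are all satisfied: the employer's headcount is 36, below the 40 limit; the employer is a non-profit. However, paragraph (d) must be considered: (d) applies — at least one employee exceeds 30 hours/week. Exception (b) does not apply.
Exception (c)'s conditions are all satisfied: the employer operates from a single site. But applying paragraphs (e)–(g): (e) is engaged — the bakery is classified under the construction sector. (f) applies (a current General Exemption Letter is held), but is itself disapplied by (g): (g) operates against (f): a current Standing Clearance is held. Exception (c) does not apply.
None of the exceptions is available; § 53.5 applies in full.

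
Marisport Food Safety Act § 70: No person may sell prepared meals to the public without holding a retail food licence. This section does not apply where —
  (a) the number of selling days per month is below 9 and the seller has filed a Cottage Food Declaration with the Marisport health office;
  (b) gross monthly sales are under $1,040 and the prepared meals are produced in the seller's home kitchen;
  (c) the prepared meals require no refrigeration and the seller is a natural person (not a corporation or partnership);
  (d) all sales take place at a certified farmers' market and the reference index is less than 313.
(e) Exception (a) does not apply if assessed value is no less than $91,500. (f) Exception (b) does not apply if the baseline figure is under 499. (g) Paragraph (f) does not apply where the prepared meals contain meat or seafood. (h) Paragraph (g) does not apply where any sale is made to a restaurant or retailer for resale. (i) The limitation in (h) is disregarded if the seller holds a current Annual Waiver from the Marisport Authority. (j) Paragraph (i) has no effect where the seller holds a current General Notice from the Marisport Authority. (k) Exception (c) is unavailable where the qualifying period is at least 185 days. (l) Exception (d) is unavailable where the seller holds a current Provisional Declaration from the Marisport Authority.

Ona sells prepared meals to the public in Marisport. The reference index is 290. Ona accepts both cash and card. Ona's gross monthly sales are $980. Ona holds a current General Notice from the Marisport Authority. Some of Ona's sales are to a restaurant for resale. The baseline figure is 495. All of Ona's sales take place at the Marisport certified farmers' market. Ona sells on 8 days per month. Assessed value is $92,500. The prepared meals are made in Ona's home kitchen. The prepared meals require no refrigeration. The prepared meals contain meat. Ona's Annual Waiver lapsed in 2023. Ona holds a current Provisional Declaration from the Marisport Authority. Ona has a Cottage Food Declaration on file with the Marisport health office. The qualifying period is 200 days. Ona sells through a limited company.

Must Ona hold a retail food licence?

Exception (a)'s conditions are all satisfied: the number of selling days per month is 8, below the 9 limit; a Cottage Food Declaration is on file. However, paragraph (e) must be considered: (e) operates against (a): assessed value is $92,500, meeting the $91,500 threshold. Exception (a) does not apply.
Exception (b): gross monthly sales are $980, under the $1,040 limit; the prepared meals are home-kitchen produced — every condition holds. But applying paragraphs (f)–(j): (f) operates against (b): the baseline figure is 495, under the 499 limit. (g) applies (the prepared meals contain meat), but is overridden by (h): (h) operates against (g): some sales are to a restaurant for resale. (i), which would lift (h), does not operate here — there is no Annual Waiver in force. (b) is therefore removed.
Exception (c) requires that the seller is a natural person (not a corporation or partnership); but the seller operates through a limited company, so (c) is unavailable.
All of (d)'s requirements are met (all sales are at a certified farmers' market; the reference index is 290, less than the 313 limit). However, paragraph (l) must be considered: (l) operates against (d): a current Provisional Declaration is held. So (d) is unavailable.
No exception applies. The general rule governs.

Yes — Ona must hold a retail food licence.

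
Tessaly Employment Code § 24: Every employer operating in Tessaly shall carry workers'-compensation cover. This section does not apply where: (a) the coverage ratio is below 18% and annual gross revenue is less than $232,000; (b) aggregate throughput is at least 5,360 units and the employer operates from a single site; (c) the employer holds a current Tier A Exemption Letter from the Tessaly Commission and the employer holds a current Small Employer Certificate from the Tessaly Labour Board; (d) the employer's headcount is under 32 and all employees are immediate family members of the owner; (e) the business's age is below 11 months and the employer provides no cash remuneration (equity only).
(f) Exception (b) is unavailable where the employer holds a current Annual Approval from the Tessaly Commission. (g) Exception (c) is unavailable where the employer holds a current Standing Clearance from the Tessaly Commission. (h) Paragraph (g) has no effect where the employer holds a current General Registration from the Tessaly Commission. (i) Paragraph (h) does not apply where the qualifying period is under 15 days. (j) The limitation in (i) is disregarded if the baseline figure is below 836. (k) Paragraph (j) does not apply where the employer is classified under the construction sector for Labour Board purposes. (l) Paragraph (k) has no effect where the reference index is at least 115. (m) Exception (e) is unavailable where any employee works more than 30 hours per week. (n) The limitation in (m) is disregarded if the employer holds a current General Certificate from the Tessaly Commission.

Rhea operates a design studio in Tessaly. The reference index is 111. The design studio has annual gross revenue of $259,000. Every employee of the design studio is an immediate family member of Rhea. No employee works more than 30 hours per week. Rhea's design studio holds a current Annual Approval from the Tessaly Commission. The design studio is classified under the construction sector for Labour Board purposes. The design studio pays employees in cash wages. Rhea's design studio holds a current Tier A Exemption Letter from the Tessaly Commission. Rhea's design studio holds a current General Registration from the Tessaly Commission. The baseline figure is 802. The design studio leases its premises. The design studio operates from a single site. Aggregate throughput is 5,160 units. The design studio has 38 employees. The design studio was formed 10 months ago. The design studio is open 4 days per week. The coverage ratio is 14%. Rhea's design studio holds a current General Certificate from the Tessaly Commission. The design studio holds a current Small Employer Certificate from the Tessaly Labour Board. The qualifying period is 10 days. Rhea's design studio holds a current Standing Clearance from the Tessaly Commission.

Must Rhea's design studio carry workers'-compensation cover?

Yes — Rhea's design studio must carry workers'-compensation cover.

Exception (a) does not apply: annual gross revenue is $259,000, not less than $232,000.
Exception (b) fails — aggregate throughput is 5,160 units, short of 5,360 units.
Exception (c)'s conditions are all satisfied: a current Tier A Exemption Letter is held; a current Small Employer Certificate is held. However, paragraphs (g)–(l) must be considered: (g) operates against (c): a current Standing Clearance is held. (h) would limit (g) — a current General Registration is held — but (i) sets (h) aside: (i) is engaged — the qualifying period is 10 days, under the 15 days limit. (j) operates (the baseline figure is 802, below the 836 limit), but is itself disapplied by (k): (k) operates against (j): the design studio is classified under the construction sector. (l), which would lift (k), is not engaged — the reference index is 111, short of 115. Exception (c) does not apply.
Exception (d) does not apply: the employer's headcount is 38, not under 32.
Exception (e) requires that the employer provides no cash remuneration (equity only); but employees are paid cash wages, so (e) is unavailable.
No exception applies. The general rule governs.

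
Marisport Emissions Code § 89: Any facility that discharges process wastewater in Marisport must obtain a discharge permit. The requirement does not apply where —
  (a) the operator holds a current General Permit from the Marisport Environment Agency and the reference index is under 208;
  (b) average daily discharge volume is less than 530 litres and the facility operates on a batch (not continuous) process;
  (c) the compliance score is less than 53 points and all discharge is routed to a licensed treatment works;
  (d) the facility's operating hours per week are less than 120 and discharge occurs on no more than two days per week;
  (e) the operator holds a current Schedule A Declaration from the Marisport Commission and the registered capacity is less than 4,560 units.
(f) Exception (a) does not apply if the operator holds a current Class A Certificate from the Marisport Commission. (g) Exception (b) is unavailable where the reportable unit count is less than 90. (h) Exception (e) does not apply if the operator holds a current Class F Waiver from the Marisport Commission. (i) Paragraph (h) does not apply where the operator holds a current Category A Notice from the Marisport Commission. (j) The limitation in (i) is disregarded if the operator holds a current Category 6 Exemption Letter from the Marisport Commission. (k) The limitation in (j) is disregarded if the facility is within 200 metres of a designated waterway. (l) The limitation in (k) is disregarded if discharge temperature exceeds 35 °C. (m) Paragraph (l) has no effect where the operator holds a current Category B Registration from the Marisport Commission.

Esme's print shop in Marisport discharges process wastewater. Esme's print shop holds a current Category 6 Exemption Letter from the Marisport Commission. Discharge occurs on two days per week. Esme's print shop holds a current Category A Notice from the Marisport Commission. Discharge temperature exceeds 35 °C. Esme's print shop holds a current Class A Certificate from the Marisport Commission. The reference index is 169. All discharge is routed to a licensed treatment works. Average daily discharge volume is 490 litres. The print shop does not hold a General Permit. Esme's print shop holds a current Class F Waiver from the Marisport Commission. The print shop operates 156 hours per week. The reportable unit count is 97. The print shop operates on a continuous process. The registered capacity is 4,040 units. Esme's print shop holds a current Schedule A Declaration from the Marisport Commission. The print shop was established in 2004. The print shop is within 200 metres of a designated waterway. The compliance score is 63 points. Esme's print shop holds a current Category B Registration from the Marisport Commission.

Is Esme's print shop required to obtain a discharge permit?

Exception (a) does not apply: no General Permit is held.
Exception (b) does not apply: the facility operates on a continuous process.
Exception (c) fails — the compliance score is 63 points, not less than 53 points.
Exception (d) requires that the facility's operating hours per week are less than 120; but the facility's operating hours per week are 156, not less than 120, so (d) is unavailable.
Exception (e) is satisfied on its face — a current Schedule A Declaration is held; the registered capacity is 4,040 units, less than the 4,560 units limit. Under paragraphs (h)–(m): (h) is triggered (a current Class F Waiver is held), but is itself disapplied by (i): (i) operates — a current Category A Notice is held. (j) would limit (i) — a current Category 6 Exemption Letter is held — but (k) sets (j) aside: (k) is engaged — the print shop is within 200 m of a designated waterway. (l) applies (discharge temperature exceeds 35 °C), but is set aside by (m): (m) operates against (l): a current Category B Registration is held. (e) remains available.

No — exception (e) applies; Esme's print shop is not required to obtain a discharge permit.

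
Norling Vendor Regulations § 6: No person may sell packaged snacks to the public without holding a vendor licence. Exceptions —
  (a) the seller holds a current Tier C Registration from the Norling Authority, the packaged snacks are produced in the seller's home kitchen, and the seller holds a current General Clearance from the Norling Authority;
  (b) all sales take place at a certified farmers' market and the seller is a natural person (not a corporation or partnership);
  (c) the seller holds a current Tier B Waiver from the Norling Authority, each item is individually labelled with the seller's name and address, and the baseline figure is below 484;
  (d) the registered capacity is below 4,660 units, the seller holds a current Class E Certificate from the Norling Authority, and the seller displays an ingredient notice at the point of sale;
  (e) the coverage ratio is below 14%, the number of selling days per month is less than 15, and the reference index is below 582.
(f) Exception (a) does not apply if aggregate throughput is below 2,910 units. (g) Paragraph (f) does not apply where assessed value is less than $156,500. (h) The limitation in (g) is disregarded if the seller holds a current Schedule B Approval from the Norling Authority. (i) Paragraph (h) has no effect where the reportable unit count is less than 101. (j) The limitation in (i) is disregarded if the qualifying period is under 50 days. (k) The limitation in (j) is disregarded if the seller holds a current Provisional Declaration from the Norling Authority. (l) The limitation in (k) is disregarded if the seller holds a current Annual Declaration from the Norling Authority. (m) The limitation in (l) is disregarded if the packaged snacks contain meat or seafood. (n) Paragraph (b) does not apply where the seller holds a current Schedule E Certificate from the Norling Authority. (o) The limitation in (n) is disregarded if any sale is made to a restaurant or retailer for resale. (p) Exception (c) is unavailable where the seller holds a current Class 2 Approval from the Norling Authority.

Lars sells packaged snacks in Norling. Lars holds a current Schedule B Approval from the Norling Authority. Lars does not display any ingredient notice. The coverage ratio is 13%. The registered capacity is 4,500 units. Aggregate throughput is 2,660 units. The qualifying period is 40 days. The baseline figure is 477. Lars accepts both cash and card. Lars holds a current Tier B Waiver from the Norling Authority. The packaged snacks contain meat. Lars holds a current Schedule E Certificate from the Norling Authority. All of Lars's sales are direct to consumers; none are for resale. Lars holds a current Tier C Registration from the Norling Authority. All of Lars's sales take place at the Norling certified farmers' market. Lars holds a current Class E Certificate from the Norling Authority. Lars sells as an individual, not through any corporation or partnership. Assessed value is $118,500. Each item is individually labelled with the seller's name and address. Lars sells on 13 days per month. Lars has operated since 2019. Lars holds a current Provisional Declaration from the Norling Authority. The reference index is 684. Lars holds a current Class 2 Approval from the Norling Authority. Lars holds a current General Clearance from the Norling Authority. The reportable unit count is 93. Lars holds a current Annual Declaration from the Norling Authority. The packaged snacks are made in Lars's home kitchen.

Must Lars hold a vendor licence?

Exception (a): a current Tier C Registration is held; the packaged snacks are home-kitchen produced; a current General Clearance is held — every condition holds. As to paragraphs (f)–(m): (f) would limit (a) — aggregate throughput is 2,660 units, below the 2,910 units limit — but (g) sets (f) aside: (g) operates against (f): assessed value is $118,500, less than the $156,500 limit. (h) operates (a current Schedule B Approval is held), but is overridden by (i): (i) is engaged — the reportable unit count is 93, less than the 101 limit. (j) operates (the qualifying period is 40 days, under the 50 days limit), but yields to (k): (k) operates against (j): a current Provisional Declaration is held. (l) applies (a current Annual Declaration is held), but is itself disapplied by (m): (m) operates against (l): the packaged snacks contain meat. Exception (a) stands.
All of (b)'s requirements are met (all sales are at a certified farmers' market; the seller is a natural person). But: (n) operates against (b): a current Schedule E Certificate is held. (o), which would lift (n), is not engaged — no sales are for resale. Exception (b) does not apply.
Exception (c): a current Tier B Waiver is held; items are individually labelled; the baseline figure is 477, below the 484 limit — every condition holds. But applying paragraph (p): (p) is engaged — a current Class 2 Approval is held. So (c) is unavailable.
Exception (d) fails — no ingredient notice is displayed.
Exception (e) fails — the reference index is 684, not below 582.

No — exception (a) applies; Lars is not required to hold a vendor licence.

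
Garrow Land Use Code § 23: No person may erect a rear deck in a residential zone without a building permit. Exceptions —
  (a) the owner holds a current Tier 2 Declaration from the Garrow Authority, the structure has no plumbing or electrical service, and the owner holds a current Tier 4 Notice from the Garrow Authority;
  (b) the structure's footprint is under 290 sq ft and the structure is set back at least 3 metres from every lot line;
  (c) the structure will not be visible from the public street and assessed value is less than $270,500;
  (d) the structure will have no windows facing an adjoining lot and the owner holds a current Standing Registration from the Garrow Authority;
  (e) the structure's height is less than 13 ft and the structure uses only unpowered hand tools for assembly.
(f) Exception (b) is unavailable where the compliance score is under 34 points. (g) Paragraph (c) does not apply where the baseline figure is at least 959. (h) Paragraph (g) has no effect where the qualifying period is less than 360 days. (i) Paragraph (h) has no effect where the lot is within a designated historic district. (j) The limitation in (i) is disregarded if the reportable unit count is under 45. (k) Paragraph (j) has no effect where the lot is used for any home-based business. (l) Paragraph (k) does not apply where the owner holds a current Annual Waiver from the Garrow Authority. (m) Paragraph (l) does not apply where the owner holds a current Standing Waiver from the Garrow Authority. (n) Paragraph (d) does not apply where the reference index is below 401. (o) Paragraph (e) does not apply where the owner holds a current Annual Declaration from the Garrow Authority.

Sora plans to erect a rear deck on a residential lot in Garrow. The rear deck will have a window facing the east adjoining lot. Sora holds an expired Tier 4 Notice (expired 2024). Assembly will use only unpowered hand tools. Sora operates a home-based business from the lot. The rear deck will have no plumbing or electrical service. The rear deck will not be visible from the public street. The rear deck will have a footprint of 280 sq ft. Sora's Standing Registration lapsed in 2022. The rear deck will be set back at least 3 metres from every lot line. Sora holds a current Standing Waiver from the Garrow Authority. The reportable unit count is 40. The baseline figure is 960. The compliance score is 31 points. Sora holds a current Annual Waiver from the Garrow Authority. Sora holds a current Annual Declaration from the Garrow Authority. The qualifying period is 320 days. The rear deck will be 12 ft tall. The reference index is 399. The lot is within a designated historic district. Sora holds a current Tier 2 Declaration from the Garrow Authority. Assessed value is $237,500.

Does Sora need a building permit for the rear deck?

Yes — Sora must obtain a building permit.

Exception (a) fails — the Tier 4 Notice is not current.
All of (b)'s requirements are met (the structure's footprint is 280 sq ft, under the 290 sq ft limit; the setback is at least 3 m on every side). But applying paragraph (f): (f) operates — the compliance score is 31 points, under the 34 points limit. So (b) is unavailable.
Exception (c) is satisfied on its face — the structure will not be visible from the street; assessed value is $237,500, less than the $270,500 limit. However, paragraphs (g)–(m) must be considered: (g) operates against (c): the baseline figure is 960, meeting the 959 threshold. (h) would limit (g) — the qualifying period is 320 days, less than the 360 days limit — but (i) sets (h) aside: (i) operates against (h): the lot is in a historic district. (j) is engaged (the reportable unit count is 40, under the 45 limit), but is set aside by (k): (k) operates against (j): a home-based business operates on the lot. (l) would limit (k) — a current Annual Waiver is held — but (m) sets (l) aside: (m) operates against (l): a current Standing Waiver is held. Exception (c) does not apply.
Exception (d) fails — a window faces an adjoining lot.
Exception (e): the structure's height is 12 ft, less than the 13 ft limit; assembly uses only hand tools — every condition holds. Turning to paragraph (o): (o) is triggered — a current Annual Declaration is held. So (e) is unavailable.
Every exception is unavailable, so the rule governs.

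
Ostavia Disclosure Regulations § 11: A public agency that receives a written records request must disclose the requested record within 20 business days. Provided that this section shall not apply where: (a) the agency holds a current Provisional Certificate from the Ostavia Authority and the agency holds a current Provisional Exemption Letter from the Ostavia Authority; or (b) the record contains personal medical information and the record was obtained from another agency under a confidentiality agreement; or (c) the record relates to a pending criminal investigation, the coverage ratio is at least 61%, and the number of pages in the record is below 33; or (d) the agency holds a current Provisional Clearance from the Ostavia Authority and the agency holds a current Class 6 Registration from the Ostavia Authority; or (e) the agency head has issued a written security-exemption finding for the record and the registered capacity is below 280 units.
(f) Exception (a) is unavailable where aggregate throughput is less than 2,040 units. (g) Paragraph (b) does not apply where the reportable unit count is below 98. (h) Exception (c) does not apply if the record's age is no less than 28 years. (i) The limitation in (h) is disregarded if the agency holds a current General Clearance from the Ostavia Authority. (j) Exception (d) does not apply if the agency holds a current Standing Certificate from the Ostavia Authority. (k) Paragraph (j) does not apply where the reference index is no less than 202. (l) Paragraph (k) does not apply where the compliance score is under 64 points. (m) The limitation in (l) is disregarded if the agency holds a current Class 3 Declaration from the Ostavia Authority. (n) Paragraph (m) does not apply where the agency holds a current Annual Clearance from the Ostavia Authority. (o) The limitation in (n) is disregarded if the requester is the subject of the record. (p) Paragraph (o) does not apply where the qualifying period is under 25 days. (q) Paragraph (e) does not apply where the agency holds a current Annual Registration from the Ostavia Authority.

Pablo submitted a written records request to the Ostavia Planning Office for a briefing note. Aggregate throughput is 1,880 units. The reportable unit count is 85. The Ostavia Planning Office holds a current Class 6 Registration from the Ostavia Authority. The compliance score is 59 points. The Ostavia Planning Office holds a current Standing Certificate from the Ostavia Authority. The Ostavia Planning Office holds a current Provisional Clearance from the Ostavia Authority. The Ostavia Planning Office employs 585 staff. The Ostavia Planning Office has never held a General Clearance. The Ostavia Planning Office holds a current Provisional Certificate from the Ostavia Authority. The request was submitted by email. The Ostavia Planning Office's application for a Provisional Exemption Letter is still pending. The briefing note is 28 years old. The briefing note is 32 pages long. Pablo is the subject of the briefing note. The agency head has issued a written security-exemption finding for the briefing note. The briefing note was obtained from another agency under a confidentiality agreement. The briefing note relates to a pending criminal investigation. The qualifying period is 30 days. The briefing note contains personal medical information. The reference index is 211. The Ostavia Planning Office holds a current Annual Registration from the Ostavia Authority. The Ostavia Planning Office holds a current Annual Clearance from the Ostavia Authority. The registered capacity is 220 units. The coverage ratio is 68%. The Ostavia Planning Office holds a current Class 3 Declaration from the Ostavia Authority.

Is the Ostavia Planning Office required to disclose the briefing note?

Exception (a) fails — there is no Provisional Exemption Letter in force.
Exception (b): the briefing note contains personal medical information; the briefing note was obtained under a confidentiality agreement — every condition holds. Turning to paragraph (g): (g) operates — the reportable unit count is 85, below the 98 limit. Exception (b) does not apply.
Exception (c) is satisfied on its face — the briefing note relates to a pending investigation; the coverage ratio is 68%, meeting the 61% threshold; the number of pages in the record is 32, below the 33 limit. But: (h) is triggered — the record's age is 28 years, meeting the 28 years threshold. (i), which would lift (h), is not engaged — the General Clearance is not current. So (c) is unavailable.
All of (d)'s requirements are met (a current Provisional Clearance is held; a current Class 6 Registration is held). As to paragraphs (j)–(p): (j) operates (a current Standing Certificate is held), but is set aside by (k): (k) operates against (j): the reference index is 211, meeting the 202 threshold. (l) would limit (k) — the compliance score is 59 points, under the 64 points limit — but (m) sets (l) aside: (m) operates against (l): a current Class 3 Declaration is held. (n) would limit (m) — a current Annual Clearance is held — but (o) sets (n) aside: (o) operates against (n): Pablo is the subject of the briefing note. (p), which would lift (o), is not engaged — the qualifying period is 30 days, not under 25 days. Exception (d) stands.
Exception (e): a written security-exemption finding has been issued; the registered capacity is 220 units, below the 280 units limit — every condition holds. Turning to paragraph (q): (q) is triggered — a current Annual Registration is held. (e) is therefore removed.

No — exception (d) applies; the Ostavia Planning Office is not required to disclose the briefing note.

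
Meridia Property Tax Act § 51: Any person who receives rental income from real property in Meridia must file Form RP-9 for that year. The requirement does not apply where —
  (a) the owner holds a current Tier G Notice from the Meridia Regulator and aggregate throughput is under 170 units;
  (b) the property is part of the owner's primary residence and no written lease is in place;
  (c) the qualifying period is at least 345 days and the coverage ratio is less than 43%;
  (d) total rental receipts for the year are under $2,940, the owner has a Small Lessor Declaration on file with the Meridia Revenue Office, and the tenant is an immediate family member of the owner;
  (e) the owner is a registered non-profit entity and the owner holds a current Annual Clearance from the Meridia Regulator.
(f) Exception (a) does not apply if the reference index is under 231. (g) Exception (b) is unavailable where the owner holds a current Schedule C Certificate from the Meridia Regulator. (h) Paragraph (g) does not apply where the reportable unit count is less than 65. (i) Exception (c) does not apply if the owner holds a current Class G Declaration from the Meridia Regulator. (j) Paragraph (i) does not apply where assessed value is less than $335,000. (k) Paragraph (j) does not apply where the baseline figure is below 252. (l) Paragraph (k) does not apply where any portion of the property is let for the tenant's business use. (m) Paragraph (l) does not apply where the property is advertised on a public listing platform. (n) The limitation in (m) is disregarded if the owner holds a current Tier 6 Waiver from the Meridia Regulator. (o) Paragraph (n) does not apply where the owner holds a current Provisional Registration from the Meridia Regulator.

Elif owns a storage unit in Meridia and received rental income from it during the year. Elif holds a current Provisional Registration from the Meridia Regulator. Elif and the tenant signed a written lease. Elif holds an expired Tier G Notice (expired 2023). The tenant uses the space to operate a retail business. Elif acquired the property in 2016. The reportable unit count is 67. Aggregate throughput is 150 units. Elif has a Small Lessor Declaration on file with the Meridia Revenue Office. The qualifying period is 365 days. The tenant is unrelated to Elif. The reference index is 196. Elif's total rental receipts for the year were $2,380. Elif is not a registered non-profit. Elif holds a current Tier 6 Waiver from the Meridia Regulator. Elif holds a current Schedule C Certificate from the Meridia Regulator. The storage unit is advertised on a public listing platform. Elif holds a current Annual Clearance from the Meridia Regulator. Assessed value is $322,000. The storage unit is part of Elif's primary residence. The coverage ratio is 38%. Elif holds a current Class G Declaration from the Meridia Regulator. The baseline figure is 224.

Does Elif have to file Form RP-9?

Yes — Elif must file Form RP-9.

Exception (a) requires that the owner holds a current Tier G Notice from the Meridia Regulator; but the Tier G Notice is not current, so (a) is unavailable.
Exception (b) requires that no written lease is in place; but a written lease is in place, so (b) is unavailable.
All of (c)'s requirements are met (the qualifying period is 365 days, meeting the 345 days threshold; the coverage ratio is 38%, less than the 43% limit). But applying paragraphs (i)–(o): (i) applies — a current Class G Declaration is held. (j) operates (assessed value is $322,000, less than the $335,000 limit), but yields to (k): (k) operates against (j): the baseline figure is 224, below the 252 limit. (l) would limit (k) — the space is let for business use — but (m) sets (l) aside: (m) is engaged — the property is publicly advertised. (n) would limit (m) — a current Tier 6 Waiver is held — but (o) sets (n) aside: (o) operates against (n): a current Provisional Registration is held. Exception (c) does not apply.
Exception (d) does not apply: the tenant is unrelated to the owner.
Exception (e) does not apply: Elif is not a registered non-profit.
No exception applies. The general rule governs.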